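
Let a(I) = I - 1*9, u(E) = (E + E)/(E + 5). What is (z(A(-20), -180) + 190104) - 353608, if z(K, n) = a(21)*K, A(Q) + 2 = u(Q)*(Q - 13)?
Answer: -164584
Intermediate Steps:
u(E) = 2*E/(5 + E) (u(E) = (2*E)/(5 + E) = 2*E/(5 + E))
a(I) = -9 + I (a(I) = I - 9 = -9 + I)
A(Q) = -2 + 2*Q*(-13 + Q)/(5 + Q) (A(Q) = -2 + (2*Q/(5 + Q))*(Q - 13) = -2 + (2*Q/(5 + Q))*(-13 + Q) = -2 + 2*Q*(-13 + Q)/(5 + Q))
z(K, n) = 12*K (z(K, n) = (-9 + 21)*K = 12*K)
(z(A(-20), -180) + 190104) - 353608 = (12*(2*(-5 + (-20)**2 - 14*(-20))/(5 - 20)) + 190104) - 353608 = (12*(2*(-5 + 400 + 280)/(-15)) + 190104) - 353608 = (12*(2*(-1/15)*675) + 190104) - 353608 = (12*(-90) + 190104) - 353608 = (-1080 + 190104) - 353608 = 189024 - 353608 = -164584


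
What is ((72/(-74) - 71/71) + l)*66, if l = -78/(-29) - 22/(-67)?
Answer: 4958514/71891 ≈ 68.973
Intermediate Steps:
l = 5864/1943 (l = -78*(-1/29) - 22*(-1/67) = 78/29 + 22/67 = 5864/1943 ≈ 3.0180)
((72/(-74) - 71/71) + l)*66 = ((72/(-74) - 71/71) + 5864/1943)*66 = ((72*(-1/74) - 71*1/71) + 5864/1943)*66 = ((-36/37 - 1) + 5864/1943)*66 = (-73/37 + 5864/1943)*66 = (75129/71891)*66 = 4958514/71891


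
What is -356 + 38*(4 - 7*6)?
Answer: -1800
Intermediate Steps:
-356 + 38*(4 - 7*6) = -356 + 38*(4 - 42) = -356 + 38*(-38) = -356 - 1444 = -1800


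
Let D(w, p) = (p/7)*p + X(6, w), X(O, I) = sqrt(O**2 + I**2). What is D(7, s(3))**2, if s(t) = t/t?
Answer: 4166/49 + 2*sqrt(85)/7 ≈ 87.655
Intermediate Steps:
s(t) = 1
X(O, I) = sqrt(I**2 + O**2)
D(w, p) = sqrt(36 + w**2) + p**2/7 (D(w, p) = (p/7)*p + sqrt(w**2 + 6**2) = (p*(1/7))*p + sqrt(w**2 + 36) = (p/7)*p + sqrt(36 + w**2) = p**2/7 + sqrt(36 + w**2) = sqrt(36 + w**2) + p**2/7)
D(7, s(3))**2 = (sqrt(36 + 7**2) + (1/7)*1**2)**2 = (sqrt(36 + 49) + (1/7)*1)**2 = (sqrt(85) + 1/7)**2 = (1/7 + sqrt(85))**2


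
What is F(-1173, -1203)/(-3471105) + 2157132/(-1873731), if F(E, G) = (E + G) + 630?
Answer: -831595570726/722657449195 ≈ -1.1507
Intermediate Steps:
F(E, G) = 630 + E + G
F(-1173, -1203)/(-3471105) + 2157132/(-1873731) = (630 - 1173 - 1203)/(-3471105) + 2157132/(-1873731) = -1746*(-1/3471105) + 2157132*(-1/1873731) = 582/1157035 - 719044/624577 = -831595570726/722657449195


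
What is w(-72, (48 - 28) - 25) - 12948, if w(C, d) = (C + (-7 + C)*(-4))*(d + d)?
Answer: -15388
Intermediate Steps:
w(C, d) = 2*d*(28 - 3*C) (w(C, d) = (C + (28 - 4*C))*(2*d) = (28 - 3*C)*(2*d) = 2*d*(28 - 3*C))
w(-72, (48 - 28) - 25) - 12948 = 2*((48 - 28) - 25)*(28 - 3*(-72)) - 12948 = 2*(20 - 25)*(28 + 216) - 12948 = 2*(-5)*244 - 12948 = -2440 - 12948 = -15388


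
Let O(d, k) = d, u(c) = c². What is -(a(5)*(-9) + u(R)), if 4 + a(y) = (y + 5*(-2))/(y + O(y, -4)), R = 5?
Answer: -131/2 ≈ -65.500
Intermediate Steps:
a(y) = -4 + (-10 + y)/(2*y) (a(y) = -4 + (y + 5*(-2))/(y + y) = -4 + (y - 10)/((2*y)) = -4 + (-10 + y)*(1/(2*y)) = -4 + (-10 + y)/(2*y))
-(a(5)*(-9) + u(R)) = -((-7/2 - 5/5)*(-9) + 5²) = -((-7/2 - 5*⅕)*(-9) + 25) = -((-7/2 - 1)*(-9) + 25) = -(-9/2*(-9) + 25) = -(81/2 + 25) = -1*131/2 = -131/2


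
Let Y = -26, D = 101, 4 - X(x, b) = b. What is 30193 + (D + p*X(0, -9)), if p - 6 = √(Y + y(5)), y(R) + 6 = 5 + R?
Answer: 30372 + 13*I*√22 ≈ 30372.0 + 60.975*I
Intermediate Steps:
X(x, b) = 4 - b
y(R) = -1 + R (y(R) = -6 + (5 + R) = -1 + R)
p = 6 + I*√22 (p = 6 + √(-26 + (-1 + 5)) = 6 + √(-26 + 4) = 6 + √(-22) = 6 + I*√22 ≈ 6.0 + 4.6904*I)
30193 + (D + p*X(0, -9)) = 30193 + (101 + (6 + I*√22)*(4 - 1*(-9))) = 30193 + (101 + (6 + I*√22)*(4 + 9)) = 30193 + (101 + (6 + I*√22)*13) = 30193 + (101 + (78 + 13*I*√22)) = 30193 + (179 + 13*I*√22) = 30372 + 13*I*√22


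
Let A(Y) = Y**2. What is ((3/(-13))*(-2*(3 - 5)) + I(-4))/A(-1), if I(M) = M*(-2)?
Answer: 92/13 ≈ 7.0769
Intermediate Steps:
I(M) = -2*M
((3/(-13))*(-2*(3 - 5)) + I(-4))/A(-1) = ((3/(-13))*(-2*(3 - 5)) - 2*(-4))/((-1)**2) = ((3*(-1/13))*(-2*(-2)) + 8)/1 = (-3/13*4 + 8)*1 = (-12/13 + 8)*1 = (92/13)*1 = 92/13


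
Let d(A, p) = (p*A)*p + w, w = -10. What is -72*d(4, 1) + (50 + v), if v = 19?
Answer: 501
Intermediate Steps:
d(A, p) = -10 + A*p**2 (d(A, p) = (p*A)*p - 10 = (A*p)*p - 10 = A*p**2 - 10 = -10 + A*p**2)
-72*d(4, 1) + (50 + v) = -72*(-10 + 4*1**2) + (50 + 19) = -72*(-10 + 4*1) + 69 = -72*(-10 + 4) + 69 = -72*(-6) + 69 = 432 + 69 = 501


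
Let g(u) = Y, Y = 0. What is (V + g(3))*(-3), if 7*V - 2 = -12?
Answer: 30/7 ≈ 4.2857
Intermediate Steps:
V = -10/7 (V = 2/7 + (⅐)*(-12) = 2/7 - 12/7 = -10/7 ≈ -1.4286)
g(u) = 0
(V + g(3))*(-3) = (-10/7 + 0)*(-3) = -10/7*(-3) = 30/7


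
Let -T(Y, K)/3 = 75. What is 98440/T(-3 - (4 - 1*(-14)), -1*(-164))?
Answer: -19688/45 ≈ -437.51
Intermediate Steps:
T(Y, K) = -225 (T(Y, K) = -3*75 = -225)
98440/T(-3 - (4 - 1*(-14)), -1*(-164)) = 98440/(-225) = 98440*(-1/225) = -19688/45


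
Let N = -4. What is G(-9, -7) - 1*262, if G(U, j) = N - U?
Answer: -257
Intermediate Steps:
G(U, j) = -4 - U
G(-9, -7) - 1*262 = (-4 - 1*(-9)) - 1*262 = (-4 + 9) - 262 = 5 - 262 = -257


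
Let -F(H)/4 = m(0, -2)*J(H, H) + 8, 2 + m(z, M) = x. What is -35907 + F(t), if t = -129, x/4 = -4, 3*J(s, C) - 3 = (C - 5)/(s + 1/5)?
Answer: -5770567/161 ≈ -35842.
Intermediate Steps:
J(s, C) = 1 + (-5 + C)/(3*(⅕ + s)) (J(s, C) = 1 + ((C - 5)/(s + 1/5))/3 = 1 + ((-5 + C)/(s + ⅕))/3 = 1 + ((-5 + C)/(⅕ + s))/3 = 1 + (-5 + C)/(3*(⅕ + s)))
x = -16 (x = 4*(-4) = -16)
m(z, M) = -18 (m(z, M) = -2 - 16 = -18)
F(H) = -32 + 24*(-22 + 20*H)/(1 + 5*H) (F(H) = -4*(-6*(-22 + 5*H + 15*H)/(1 + 5*H) + 8) = -4*(-6*(-22 + 20*H)/(1 + 5*H) + 8) = -4*(8 - 6*(-22 + 20*H)/(1 + 5*H)) = -32 + 24*(-22 + 20*H)/(1 + 5*H))
-35907 + F(t) = -35907 + 80*(-7 + 4*(-129))/(1 + 5*(-129)) = -35907 + 80*(-7 - 516)/(1 - 645) = -35907 + 80*(-523)/(-644) = -35907 + 80*(-1/644)*(-523) = -35907 + 10460/161 = -5770567/161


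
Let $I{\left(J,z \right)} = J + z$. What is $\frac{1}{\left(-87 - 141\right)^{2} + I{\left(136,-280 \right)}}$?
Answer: $\frac{1}{51840} \approx 1.929 \cdot 10^{-5}$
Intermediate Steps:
$\frac{1}{\left(-87 - 141\right)^{2} + I{\left(136,-280 \right)}} = \frac{1}{\left(-87 - 141\right)^{2} + \left(136 - 280\right)} = \frac{1}{\left(-228\right)^{2} - 144} = \frac{1}{51984 - 144} = \frac{1}{51840}$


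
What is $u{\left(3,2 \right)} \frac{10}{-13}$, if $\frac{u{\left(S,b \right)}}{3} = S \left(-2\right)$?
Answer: $\frac{180}{13} \approx 13.846$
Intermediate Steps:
$u{\left(S,b \right)} = - 6 S$ ($u{\left(S,b \right)} = 3 S \left(-2\right) = 3 \left(- 2 S\right) = - 6 S$)
$u{\left(3,2 \right)} \frac{10}{-13} = \left(-6\right) 3 \frac{10}{-13} = - 18 \cdot 10 \left(- \frac{1}{13}\right) = \left(-18\right) \left(- \frac{10}{13}\right) = \frac{180}{13}$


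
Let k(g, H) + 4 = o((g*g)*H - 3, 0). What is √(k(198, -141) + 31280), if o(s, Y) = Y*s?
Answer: 2*√7819 ≈ 176.85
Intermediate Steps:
k(g, H) = -4 (k(g, H) = -4 + 0*((g*g)*H - 3) = -4 + 0*(g²*H - 3) = -4 + 0*(H*g² - 3) = -4 + 0*(-3 + H*g²) = -4 + 0 = -4)
√(k(198, -141) + 31280) = √(-4 + 31280) = √31276 = 2*√7819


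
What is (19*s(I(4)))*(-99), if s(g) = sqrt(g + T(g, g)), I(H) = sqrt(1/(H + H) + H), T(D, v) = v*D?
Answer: -1881*sqrt(66 + 4*sqrt(66))/4 ≈ -4667.0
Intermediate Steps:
T(D, v) = D*v
I(H) = sqrt(H + 1/(2*H)) (I(H) = sqrt(1/(2*H) + H) = sqrt(H + 1/(2*H)))
s(g) = sqrt(g + g**2) (s(g) = sqrt(g + g*g) = sqrt(g + g**2))
(19*s(I(4)))*(-99) = (19*sqrt((sqrt(2/4 + 4*4)/2)*(1 + sqrt(2/4 + 4*4)/2)))*(-99) = (19*sqrt((sqrt(2*(1/4) + 16)/2)*(1 + sqrt(2*(1/4) + 16)/2)))*(-99) = (19*sqrt((sqrt(1/2 + 16)/2)*(1 + sqrt(1/2 + 16)/2)))*(-99) = (19*sqrt((sqrt(33/2)/2)*(1 + sqrt(33/2)/2)))*(-99) = (19*sqrt(((sqrt(66)/2)/2)*(1 + (sqrt(66)/2)/2)))*(-99) = (19*sqrt((sqrt(66)/4)*(1 + sqrt(66)/4)))*(-99) = (19*sqrt(sqrt(66)*(1 + sqrt(66)/4)/4))*(-99) = (19*(66**(1/4)*sqrt(1 + sqrt(66)/4)/2))*(-99) = (19*66**(1/4)*sqrt(1 + sqrt(66)/4)/2)*(-99) = -1881*66**(1/4)*sqrt(1 + sqrt(66)/4)/2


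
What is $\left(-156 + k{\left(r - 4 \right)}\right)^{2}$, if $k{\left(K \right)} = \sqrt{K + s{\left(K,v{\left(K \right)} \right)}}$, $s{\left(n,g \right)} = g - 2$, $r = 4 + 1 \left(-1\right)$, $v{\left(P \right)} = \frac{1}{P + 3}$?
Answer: $\frac{\left(312 - i \sqrt{10}\right)^{2}}{4} \approx 24334.0 - 493.32 i$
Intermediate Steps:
$v{\left(P \right)} = \frac{1}{3 + P}$
$r = 3$ ($r = 4 - 1 = 3$)
$s{\left(n,g \right)} = -2 + g$
$k{\left(K \right)} = \sqrt{-2 + K + \frac{1}{3 + K}}$ ($k{\left(K \right)} = \sqrt{K - \left(2 - \frac{1}{3 + K}\right)} = \sqrt{-2 + K + \frac{1}{3 + K}}$)
$\left(-156 + k{\left(r - 4 \right)}\right)^{2} = \left(-156 + \sqrt{\frac{-5 + \left(3 - 4\right) + \left(3 - 4\right)^{2}}{3 + \left(3 - 4\right)}}\right)^{2} = \left(-156 + \sqrt{\frac{-5 - 1 + \left(-1\right)^{2}}{3 - 1}}\right)^{2} = \left(-156 + \sqrt{\frac{-5 - 1 + 1}{2}}\right)^{2} = \left(-156 + \sqrt{\frac{1}{2} \left(-5\right)}\right)^{2} = \left(-156 + \sqrt{- \frac{5}{2}}\right)^{2} = \left(-156 + \frac{i \sqrt{10}}{2}\right)^{2}$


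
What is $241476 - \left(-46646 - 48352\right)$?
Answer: $336474$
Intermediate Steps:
$241476 - \left(-46646 - 48352\right) = 241476 - -94998 = 241476 + 94998 = 336474$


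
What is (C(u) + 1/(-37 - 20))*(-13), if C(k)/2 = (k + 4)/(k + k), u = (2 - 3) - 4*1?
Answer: -676/285 ≈ -2.3719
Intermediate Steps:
u = -5 (u = -1 - 4 = -5)
C(k) = (4 + k)/k (C(k) = 2*((k + 4)/(k + k)) = 2*((4 + k)/((2*k))) = 2*((4 + k)*(1/(2*k))) = 2*((4 + k)/(2*k)) = (4 + k)/k)
(C(u) + 1/(-37 - 20))*(-13) = ((4 - 5)/(-5) + 1/(-37 - 20))*(-13) = (-1/5*(-1) + 1/(-57))*(-13) = (1/5 - 1/57)*(-13) = (52/285)*(-13) = -676/285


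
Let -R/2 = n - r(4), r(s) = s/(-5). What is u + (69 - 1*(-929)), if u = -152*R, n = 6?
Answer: 15326/5 ≈ 3065.2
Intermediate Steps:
r(s) = -s/5 (r(s) = s*(-⅕) = -s/5)
R = -68/5 (R = -2*(6 - (-1)*4/5) = -2*(6 - 1*(-⅘)) = -2*(6 + ⅘) = -2*34/5 = -68/5 ≈ -13.600)
u = 10336/5 (u = -152*(-68/5) = 10336/5 ≈ 2067.2)
u + (69 - 1*(-929)) = 10336/5 + (69 - 1*(-929)) = 10336/5 + (69 + 929) = 10336/5 + 998 = 15326/5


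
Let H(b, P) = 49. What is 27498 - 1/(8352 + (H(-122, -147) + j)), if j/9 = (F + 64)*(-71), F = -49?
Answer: 32557633/1184 ≈ 27498.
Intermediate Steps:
j = -9585 (j = 9*((-49 + 64)*(-71)) = 9*(15*(-71)) = 9*(-1065) = -9585)
27498 - 1/(8352 + (H(-122, -147) + j)) = 27498 - 1/(8352 + (49 - 9585)) = 27498 - 1/(8352 - 9536) = 27498 - 1/(-1184) = 27498 - 1*(-1/1184) = 27498 + 1/1184 = 32557633/1184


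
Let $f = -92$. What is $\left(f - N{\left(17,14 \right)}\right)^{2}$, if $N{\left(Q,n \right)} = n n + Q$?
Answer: $93025$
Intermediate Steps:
$N{\left(Q,n \right)} = Q + n^{2}$ ($N{\left(Q,n \right)} = n^{2} + Q = Q + n^{2}$)
$\left(f - N{\left(17,14 \right)}\right)^{2} = \left(-92 - \left(17 + 14^{2}\right)\right)^{2} = \left(-92 - \left(17 + 196\right)\right)^{2} = \left(-92 - 213\right)^{2} = \left(-305\right)^{2} = 93025$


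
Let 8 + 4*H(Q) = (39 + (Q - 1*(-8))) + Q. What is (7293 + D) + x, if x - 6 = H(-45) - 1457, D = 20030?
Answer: 103437/4 ≈ 25859.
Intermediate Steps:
H(Q) = 39/4 + Q/2 (H(Q) = -2 + ((39 + (Q - 1*(-8))) + Q)/4 = -2 + ((39 + (Q + 8)) + Q)/4 = -2 + ((39 + (8 + Q)) + Q)/4 = -2 + ((47 + Q) + Q)/4 = -2 + (47 + 2*Q)/4 = -2 + (47/4 + Q/2) = 39/4 + Q/2)
x = -5855/4 (x = 6 + ((39/4 + (1/2)*(-45)) - 1457) = 6 + ((39/4 - 45/2) - 1457) = 6 + (-51/4 - 1457) = 6 - 5879/4 = -5855/4 ≈ -1463.8)
(7293 + D) + x = (7293 + 20030) - 5855/4 = 27323 - 5855/4 = 103437/4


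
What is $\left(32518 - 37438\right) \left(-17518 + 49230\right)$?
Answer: $-156023040$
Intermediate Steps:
$\left(32518 - 37438\right) \left(-17518 + 49230\right) = \left(-4920\right) 31712 = -156023040$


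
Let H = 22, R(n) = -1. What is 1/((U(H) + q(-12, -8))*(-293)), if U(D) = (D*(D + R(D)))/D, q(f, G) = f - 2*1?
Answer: -1/2051 ≈ -0.00048757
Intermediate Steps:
q(f, G) = -2 + f (q(f, G) = f - 2 = -2 + f)
U(D) = -1 + D (U(D) = (D*(D - 1))/D = (D*(-1 + D))/D = -1 + D)
1/((U(H) + q(-12, -8))*(-293)) = 1/(((-1 + 22) + (-2 - 12))*(-293)) = 1/((21 - 14)*(-293)) = 1/(7*(-293)) = 1/(-2051) = -1/2051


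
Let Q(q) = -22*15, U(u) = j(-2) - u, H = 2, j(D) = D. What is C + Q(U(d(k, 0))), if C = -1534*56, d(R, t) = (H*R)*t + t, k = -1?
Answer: -86234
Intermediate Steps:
d(R, t) = t + 2*R*t (d(R, t) = (2*R)*t + t = 2*R*t + t = t + 2*R*t)
U(u) = -2 - u
C = -85904
Q(q) = -330
C + Q(U(d(k, 0))) = -85904 - 330 = -86234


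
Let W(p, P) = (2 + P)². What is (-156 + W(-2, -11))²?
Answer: 5625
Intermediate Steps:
(-156 + W(-2, -11))² = (-156 + (2 - 11)²)² = (-156 + (-9)²)² = (-156 + 81)² = (-75)² = 5625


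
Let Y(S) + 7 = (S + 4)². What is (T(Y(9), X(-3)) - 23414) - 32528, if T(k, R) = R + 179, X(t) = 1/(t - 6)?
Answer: -501868/9 ≈ -55763.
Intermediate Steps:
X(t) = 1/(-6 + t)
Y(S) = -7 + (4 + S)² (Y(S) = -7 + (S + 4)² = -7 + (4 + S)²)
T(k, R) = 179 + R
(T(Y(9), X(-3)) - 23414) - 32528 = ((179 + 1/(-6 - 3)) - 23414) - 32528 = ((179 + 1/(-9)) - 23414) - 32528 = ((179 - ⅑) - 23414) - 32528 = (1610/9 - 23414) - 32528 = -209116/9 - 32528 = -501868/9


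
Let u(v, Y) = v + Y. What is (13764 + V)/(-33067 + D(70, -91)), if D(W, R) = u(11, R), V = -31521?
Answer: 1973/3683 ≈ 0.53570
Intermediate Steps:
u(v, Y) = Y + v
D(W, R) = 11 + R (D(W, R) = R + 11 = 11 + R)
(13764 + V)/(-33067 + D(70, -91)) = (13764 - 31521)/(-33067 + (11 - 91)) = -17757/(-33067 - 80) = -17757/(-33147) = -17757*(-1/33147) = 1973/3683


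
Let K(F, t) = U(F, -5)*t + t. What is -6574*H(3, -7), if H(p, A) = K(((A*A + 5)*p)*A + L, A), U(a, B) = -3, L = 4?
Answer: -92036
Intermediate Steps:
K(F, t) = -2*t (K(F, t) = -3*t + t = -2*t)
H(p, A) = -2*A
-6574*H(3, -7) = -(-13148)*(-7) = -6574*14 = -92036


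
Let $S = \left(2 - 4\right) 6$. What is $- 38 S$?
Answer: $456$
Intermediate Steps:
$S = -12$ ($S = \left(-2\right) 6 = -12$)
$- 38 S = \left(-38\right) \left(-12\right) = 456$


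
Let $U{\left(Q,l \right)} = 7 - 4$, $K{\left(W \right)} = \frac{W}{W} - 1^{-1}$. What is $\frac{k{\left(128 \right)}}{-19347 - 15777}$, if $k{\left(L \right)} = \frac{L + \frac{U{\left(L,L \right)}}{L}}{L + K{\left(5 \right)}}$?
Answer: $- \frac{16387}{575471616} \approx -2.8476 \cdot 10^{-5}$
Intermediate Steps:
$K{\left(W \right)} = 0$ ($K{\left(W \right)} = 1 - 1 = 0$)
$U{\left(Q,l \right)} = 3$ ($U{\left(Q,l \right)} = 7 - 4 = 3$)
$k{\left(L \right)} = \frac{L + \frac{3}{L}}{L}$ ($k{\left(L \right)} = \frac{L + \frac{3}{L}}{L + 0} = \frac{L + \frac{3}{L}}{L}$)
$\frac{k{\left(128 \right)}}{-19347 - 15777} = \frac{1 + \frac{3}{16384}}{-19347 - 15777} = \frac{1 + 3 \cdot \frac{1}{16384}}{-35124} = \left(1 + \frac{3}{16384}\right) \left(- \frac{1}{35124}\right) = \frac{16387}{16384} \left(- \frac{1}{35124}\right) = - \frac{16387}{575471616}$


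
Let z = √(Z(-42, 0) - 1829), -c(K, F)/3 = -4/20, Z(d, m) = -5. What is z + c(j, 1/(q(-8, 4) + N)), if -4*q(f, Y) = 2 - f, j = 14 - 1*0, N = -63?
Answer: ⅗ + I*√1834 ≈ 0.6 + 42.825*I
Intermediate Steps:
j = 14 (j = 14 + 0 = 14)
q(f, Y) = -½ + f/4 (q(f, Y) = -(2 - f)/4 = -½ + f/4)
c(K, F) = ⅗ (c(K, F) = -(-12)/20 = -3*(-⅕) = ⅗)
z = I*√1834 (z = √(-5 - 1829) = √(-1834) = I*√1834 ≈ 42.825*I)
z + c(j, 1/(q(-8, 4) + N)) = I*√1834 + ⅗ = ⅗ + I*√1834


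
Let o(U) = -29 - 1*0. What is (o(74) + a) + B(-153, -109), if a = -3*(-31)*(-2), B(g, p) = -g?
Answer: -62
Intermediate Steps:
a = -186 (a = 93*(-2) = -186)
o(U) = -29 (o(U) = -29 + 0 = -29)
(o(74) + a) + B(-153, -109) = (-29 - 186) - 1*(-153) = -215 + 153 = -62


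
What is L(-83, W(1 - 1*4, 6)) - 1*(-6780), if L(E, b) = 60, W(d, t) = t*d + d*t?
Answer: 6840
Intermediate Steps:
W(d, t) = 2*d*t (W(d, t) = d*t + d*t = 2*d*t)
L(-83, W(1 - 1*4, 6)) - 1*(-6780) = 60 - 1*(-6780) = 60 + 6780 = 6840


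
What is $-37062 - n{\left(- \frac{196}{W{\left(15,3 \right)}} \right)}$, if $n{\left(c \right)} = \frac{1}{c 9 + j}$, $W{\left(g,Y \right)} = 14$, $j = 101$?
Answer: $- \frac{926549}{25} \approx -37062.0$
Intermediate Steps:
$n{\left(c \right)} = \frac{1}{101 + 9 c}$ ($n{\left(c \right)} = \frac{1}{c 9 + 101} = \frac{1}{9 c + 101} = \frac{1}{101 + 9 c}$)
$-37062 - n{\left(- \frac{196}{W{\left(15,3 \right)}} \right)} = -37062 - \frac{1}{101 + 9 \left(- \frac{196}{14}\right)} = -37062 - \frac{1}{101 + 9 \left(\left(-196\right) \frac{1}{14}\right)} = -37062 - \frac{1}{101 + 9 \left(-14\right)} = -37062 - \frac{1}{101 - 126} = -37062 - \frac{1}{-25} = -37062 - - \frac{1}{25} = -37062 + \frac{1}{25} = - \frac{926549}{25}$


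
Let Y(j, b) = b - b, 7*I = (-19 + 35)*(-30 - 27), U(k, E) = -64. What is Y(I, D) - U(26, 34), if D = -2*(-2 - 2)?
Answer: 64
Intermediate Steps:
D = 8 (D = -2*(-4) = 8)
I = -912/7 (I = ((-19 + 35)*(-30 - 27))/7 = (16*(-57))/7 = (⅐)*(-912) = -912/7 ≈ -130.29)
Y(j, b) = 0
Y(I, D) - U(26, 34) = 0 - 1*(-64) = 0 + 64 = 64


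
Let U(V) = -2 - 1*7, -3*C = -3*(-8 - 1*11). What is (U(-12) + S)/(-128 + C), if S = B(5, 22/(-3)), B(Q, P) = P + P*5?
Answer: 53/147 ≈ 0.36054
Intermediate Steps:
C = -19 (C = -(-1)*(-8 - 1*11) = -(-1)*(-8 - 11) = -(-1)*(-19) = -⅓*57 = -19)
U(V) = -9 (U(V) = -2 - 7 = -9)
B(Q, P) = 6*P (B(Q, P) = P + 5*P = 6*P)
S = -44 (S = 6*(22/(-3)) = 6*(22*(-⅓)) = 6*(-22/3) = -44)
(U(-12) + S)/(-128 + C) = (-9 - 44)/(-128 - 19) = -53/(-147) = -53*(-1/147) = 53/147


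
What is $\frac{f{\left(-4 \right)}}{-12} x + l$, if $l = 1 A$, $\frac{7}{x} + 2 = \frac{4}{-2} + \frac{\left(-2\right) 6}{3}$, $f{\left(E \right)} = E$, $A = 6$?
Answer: $\frac{137}{24} \approx 5.7083$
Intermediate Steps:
$x = - \frac{7}{8}$ ($x = \frac{7}{-2 + \left(\frac{4}{-2} + \frac{\left(-2\right) 6}{3}\right)} = \frac{7}{-2 + \left(4 \left(- \frac{1}{2}\right) - 4\right)} = \frac{7}{-2 - 6} = \frac{7}{-8} = 7 \left(- \frac{1}{8}\right) = - \frac{7}{8} \approx -0.875$)
$l = 6$ ($l = 1 \cdot 6 = 6$)
$\frac{f{\left(-4 \right)}}{-12} x + l = - \frac{4}{-12} \left(- \frac{7}{8}\right) + 6 = \left(-4\right) \left(- \frac{1}{12}\right) \left(- \frac{7}{8}\right) + 6 = \frac{1}{3} \left(- \frac{7}{8}\right) + 6 = - \frac{7}{24} + 6 = \frac{137}{24}$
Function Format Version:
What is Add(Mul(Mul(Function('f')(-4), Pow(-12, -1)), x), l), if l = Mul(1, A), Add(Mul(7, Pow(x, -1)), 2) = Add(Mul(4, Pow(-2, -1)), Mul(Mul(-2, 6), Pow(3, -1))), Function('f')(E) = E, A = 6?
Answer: Rational(137, 24) ≈ 5.7083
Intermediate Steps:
x = Rational(-7, 8) (x = Mul(7, Pow(Add(-2, Add(Mul(4, Pow(-2, -1)), Mul(Mul(-2, 6), Pow(3, -1)))), -1)) = Mul(7, Pow(Add(-2, Add(Mul(4, Rational(-1, 2)), Mul(-12, Rational(1, 3)))), -1)) = Mul(7, Pow(Add(-2, Add(-2, -4)), -1)) = Mul(7, Pow(Add(-2, -6), -1)) = Mul(7, Pow(-8, -1)) = Mul(7, Rational(-1, 8)) = Rational(-7, 8) ≈ -0.87500)
l = 6 (l = Mul(1, 6) = 6)
Add(Mul(Mul(Function('f')(-4), Pow(-12, -1)), x), l) = Add(Mul(Mul(-4, Pow(-12, -1)), Rational(-7, 8)), 6) = Add(Mul(Mul(-4, Rational(-1, 12)), Rational(-7, 8)), 6) = Add(Mul(Rational(1, 3), Rational(-7, 8)), 6) = Add(Rational(-7, 24), 6) = Rational(137, 24)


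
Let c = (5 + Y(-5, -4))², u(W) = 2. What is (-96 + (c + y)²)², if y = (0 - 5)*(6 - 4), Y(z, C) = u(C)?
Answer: 2030625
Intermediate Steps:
Y(z, C) = 2
y = -10 (y = -5*2 = -10)
c = 49 (c = (5 + 2)² = 7² = 49)
(-96 + (c + y)²)² = (-96 + (49 - 10)²)² = (-96 + 39²)² = (-96 + 1521)² = 1425² = 2030625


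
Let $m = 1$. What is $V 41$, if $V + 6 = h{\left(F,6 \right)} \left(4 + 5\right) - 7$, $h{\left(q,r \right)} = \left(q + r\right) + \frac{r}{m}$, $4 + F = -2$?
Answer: $1681$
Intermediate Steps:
$F = -6$ ($F = -4 - 2 = -6$)
$h{\left(q,r \right)} = q + 2 r$ ($h{\left(q,r \right)} = \left(q + r\right) + \frac{r}{1} = \left(q + r\right) + r 1 = \left(q + r\right) + r = q + 2 r$)
$V = 41$ ($V = -6 - \left(7 - \left(-6 + 2 \cdot 6\right) \left(4 + 5\right)\right) = -6 - \left(7 - \left(-6 + 12\right) 9\right) = -6 + \left(6 \cdot 9 - 7\right) = -6 + \left(54 - 7\right) = -6 + 47 = 41$)
$V 41 = 41 \cdot 41 = 1681$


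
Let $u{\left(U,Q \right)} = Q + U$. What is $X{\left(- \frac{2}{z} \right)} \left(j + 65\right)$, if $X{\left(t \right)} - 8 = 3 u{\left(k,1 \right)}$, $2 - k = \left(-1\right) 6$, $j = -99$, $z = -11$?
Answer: $-1190$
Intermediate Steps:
$k = 8$ ($k = 2 - \left(-1\right) 6 = 2 - -6 = 2 + 6 = 8$)
$X{\left(t \right)} = 35$ ($X{\left(t \right)} = 8 + 3 \left(1 + 8\right) = 8 + 3 \cdot 9 = 8 + 27 = 35$)
$X{\left(- \frac{2}{z} \right)} \left(j + 65\right) = 35 \left(-99 + 65\right) = 35 \left(-34\right) = -1190$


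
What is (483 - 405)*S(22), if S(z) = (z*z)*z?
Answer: 830544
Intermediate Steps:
S(z) = z³ (S(z) = z²*z = z³)
(483 - 405)*S(22) = (483 - 405)*22³ = 78*10648 = 830544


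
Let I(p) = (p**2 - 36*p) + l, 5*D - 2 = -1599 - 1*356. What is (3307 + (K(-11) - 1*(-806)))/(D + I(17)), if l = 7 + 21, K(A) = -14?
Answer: -20495/3428 ≈ -5.9787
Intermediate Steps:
l = 28
D = -1953/5 (D = 2/5 + (-1599 - 1*356)/5 = 2/5 + (-1599 - 356)/5 = 2/5 + (1/5)*(-1955) = 2/5 - 391 = -1953/5 ≈ -390.60)
I(p) = 28 + p**2 - 36*p (I(p) = (p**2 - 36*p) + 28 = 28 + p**2 - 36*p)
(3307 + (K(-11) - 1*(-806)))/(D + I(17)) = (3307 + (-14 - 1*(-806)))/(-1953/5 + (28 + 17**2 - 36*17)) = (3307 + (-14 + 806))/(-1953/5 + (28 + 289 - 612)) = (3307 + 792)/(-1953/5 - 295) = 4099/(-3428/5) = 4099*(-5/3428) = -20495/3428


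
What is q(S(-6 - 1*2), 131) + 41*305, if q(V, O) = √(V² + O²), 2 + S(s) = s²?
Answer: 12505 + √21005 ≈ 12650.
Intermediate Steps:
S(s) = -2 + s²
q(V, O) = √(O² + V²)
q(S(-6 - 1*2), 131) + 41*305 = √(131² + (-2 + (-6 - 1*2)²)²) + 41*305 = √(17161 + (-2 + (-6 - 2)²)²) + 12505 = √(17161 + (-2 + (-8)²)²) + 12505 = √(17161 + (-2 + 64)²) + 12505 = √(17161 + 62²) + 12505 = √(17161 + 3844) + 12505 = √21005 + 12505 = 12505 + √21005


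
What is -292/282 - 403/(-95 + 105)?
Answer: -58283/1410 ≈ -41.335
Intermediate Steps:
-292/282 - 403/(-95 + 105) = -292*1/282 - 403/10 = -146/141 - 403*⅒ = -146/141 - 403/10 = -58283/1410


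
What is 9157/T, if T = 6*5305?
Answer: 9157/31830 ≈ 0.28768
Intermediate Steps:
T = 31830
9157/T = 9157/31830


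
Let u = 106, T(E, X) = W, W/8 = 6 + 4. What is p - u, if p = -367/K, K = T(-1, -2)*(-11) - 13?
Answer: -94291/893 ≈ -105.59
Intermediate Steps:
W = 80 (W = 8*(6 + 4) = 8*10 = 80)
T(E, X) = 80
K = -893 (K = 80*(-11) - 13 = -880 - 13 = -893)
p = 367/893 (p = -367/(-893) = -367*(-1/893) = 367/893 ≈ 0.41097)
p - u = 367/893 - 1*106 = 367/893 - 106 = -94291/893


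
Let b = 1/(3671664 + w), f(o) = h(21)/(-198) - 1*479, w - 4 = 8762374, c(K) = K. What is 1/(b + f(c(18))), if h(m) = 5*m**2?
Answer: -68387231/33519068716 ≈ -0.0020402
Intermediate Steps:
w = 8762378 (w = 4 + 8762374 = 8762378)
f(o) = -10783/22 (f(o) = (5*21**2)/(-198) - 1*479 = (5*441)*(-1/198) - 479 = 2205*(-1/198) - 479 = -245/22 - 479 = -10783/22)
b = 1/12434042 (b = 1/(3671664 + 8762378) = 1/12434042 ≈ 8.0424e-8)
1/(b + f(c(18))) = 1/(1/12434042 - 10783/22) = 1/(-33519068716/68387231) = -68387231/33519068716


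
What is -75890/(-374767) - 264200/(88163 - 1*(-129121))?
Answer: -20630939660/20357718207 ≈ -1.0134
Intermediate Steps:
-75890/(-374767) - 264200/(88163 - 1*(-129121)) = -75890*(-1/374767) - 264200/(88163 + 129121) = 75890/374767 - 264200/217284 = 75890/374767 - 264200*1/217284 = 75890/374767 - 66050/54321 = -20630939660/20357718207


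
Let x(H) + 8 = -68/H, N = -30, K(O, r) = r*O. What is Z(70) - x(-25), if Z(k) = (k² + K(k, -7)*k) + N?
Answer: -735618/25 ≈ -29425.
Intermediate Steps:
K(O, r) = O*r
x(H) = -8 - 68/H
Z(k) = -30 - 6*k² (Z(k) = (k² + (k*(-7))*k) - 30 = (k² + (-7*k)*k) - 30 = (k² - 7*k²) - 30 = -6*k² - 30 = -30 - 6*k²)
Z(70) - x(-25) = (-30 - 6*70²) - (-8 - 68/(-25)) = (-30 - 6*4900) - (-8 - 68*(-1/25)) = (-30 - 29400) - (-8 + 68/25) = -29430 - 1*(-132/25) = -29430 + 132/25 = -735618/25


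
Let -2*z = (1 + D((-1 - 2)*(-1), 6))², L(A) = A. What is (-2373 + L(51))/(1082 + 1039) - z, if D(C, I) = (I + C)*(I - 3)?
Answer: 276370/707 ≈ 390.91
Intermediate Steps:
D(C, I) = (-3 + I)*(C + I) (D(C, I) = (C + I)*(-3 + I) = (-3 + I)*(C + I))
z = -392 (z = -(1 + (6² - 3*(-1 - 2)*(-1) - 3*6 + ((-1 - 2)*(-1))*6))²/2 = -(1 + (36 - (-9)*(-1) - 18 - 3*(-1)*6))²/2 = -(1 + (36 - 3*3 - 18 + 3*6))²/2 = -(1 + (36 - 9 - 18 + 18))²/2 = -(1 + 27)²/2 = -½*28² = -½*784 = -392)
(-2373 + L(51))/(1082 + 1039) - z = (-2373 + 51)/(1082 + 1039) - 1*(-392) = -2322/2121 + 392 = -2322*1/2121 + 392 = -774/707 + 392 = 276370/707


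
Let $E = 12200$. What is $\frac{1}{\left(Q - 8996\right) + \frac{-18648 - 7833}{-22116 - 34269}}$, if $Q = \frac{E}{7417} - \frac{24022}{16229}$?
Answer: $- \frac{323194773705}{2907255173307697} \approx -0.00011117$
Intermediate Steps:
$Q = \frac{19822626}{120370493}$ ($Q = \frac{12200}{7417} - \frac{24022}{16229} = \frac{19822626}{120370493} \approx 0.16468$)
$\frac{1}{\left(Q - 8996\right) + \frac{-18648 - 7833}{-22116 - 34269}} = \frac{1}{\left(\frac{19822626}{120370493} - 8996\right) + \frac{-18648 - 7833}{-22116 - 34269}} = \frac{1}{\left(\frac{19822626}{120370493} - 8996\right) - \frac{26481}{-56385}} = \frac{1}{- \frac{1082833132402}{120370493} - - \frac{1261}{2685}} = \frac{1}{- \frac{1082833132402}{120370493} + \frac{1261}{2685}} = \frac{1}{- \frac{2907255173307697}{323194773705}} = - \frac{323194773705}{2907255173307697}$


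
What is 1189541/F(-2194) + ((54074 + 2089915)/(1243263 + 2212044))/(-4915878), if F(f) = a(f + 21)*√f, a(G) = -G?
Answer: -79407/629106209798 - 1189541*I*√2194/4767562 ≈ -1.2622e-7 - 11.687*I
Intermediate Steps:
F(f) = √f*(-21 - f) (F(f) = (-(f + 21))*√f = (-(21 + f))*√f = (-21 - f)*√f = √f*(-21 - f))
1189541/F(-2194) + ((54074 + 2089915)/(1243263 + 2212044))/(-4915878) = 1189541/((√(-2194)*(-21 - 1*(-2194)))) + ((54074 + 2089915)/(1243263 + 2212044))/(-4915878) = 1189541/(((I*√2194)*(-21 + 2194))) + (2143989/3455307)*(-1/4915878) = 1189541/(((I*√2194)*2173)) + (2143989*(1/3455307))*(-1/4915878) = 1189541/((2173*I*√2194)) + (238221/383923)*(-1/4915878) = 1189541*(-I*√2194/4767562) - 79407/629106209798 = -1189541*I*√2194/4767562 - 79407/629106209798 = -79407/629106209798 - 1189541*I*√2194/4767562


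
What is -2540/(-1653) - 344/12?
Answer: -44846/1653 ≈ -27.130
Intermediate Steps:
-2540/(-1653) - 344/12 = -2540*(-1/1653) - 344*1/12 = 2540/1653 - 86/3 = -44846/1653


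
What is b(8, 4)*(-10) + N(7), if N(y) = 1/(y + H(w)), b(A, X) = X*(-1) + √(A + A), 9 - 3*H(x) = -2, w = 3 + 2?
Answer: 3/32 ≈ 0.093750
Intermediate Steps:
w = 5
H(x) = 11/3 (H(x) = 3 - ⅓*(-2) = 3 + ⅔ = 11/3)
b(A, X) = -X + √2*√A (b(A, X) = -X + √(2*A) = -X + √2*√A)
N(y) = 1/(11/3 + y) (N(y) = 1/(y + 11/3) = 1/(11/3 + y))
b(8, 4)*(-10) + N(7) = (-1*4 + √2*√8)*(-10) + 3/(11 + 3*7) = (-4 + √2*(2*√2))*(-10) + 3/(11 + 21) = (-4 + 4)*(-10) + 3/32 = 0*(-10) + 3*(1/32) = 0 + 3/32 = 3/32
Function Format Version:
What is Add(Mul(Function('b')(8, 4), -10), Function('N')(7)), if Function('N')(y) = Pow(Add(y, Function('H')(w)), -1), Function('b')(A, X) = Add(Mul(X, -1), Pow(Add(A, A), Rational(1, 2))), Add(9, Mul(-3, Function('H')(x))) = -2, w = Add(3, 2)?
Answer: Rational(3, 32) ≈ 0.093750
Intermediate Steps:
w = 5
Function('H')(x) = Rational(11, 3) (Function('H')(x) = Add(3, Mul(Rational(-1, 3), -2)) = Add(3, Rational(2, 3)) = Rational(11, 3))
Function('b')(A, X) = Add(Mul(-1, X), Mul(Pow(2, Rational(1, 2)), Pow(A, Rational(1, 2)))) (Function('b')(A, X) = Add(Mul(-1, X), Pow(Mul(2, A), Rational(1, 2))) = Add(Mul(-1, X), Mul(Pow(2, Rational(1, 2)), Pow(A, Rational(1, 2)))))
Function('N')(y) = Pow(Add(Rational(11, 3), y), -1) (Function('N')(y) = Pow(Add(y, Rational(11, 3)), -1) = Pow(Add(Rational(11, 3), y), -1))
Add(Mul(Function('b')(8, 4), -10), Function('N')(7)) = Add(Mul(Add(Mul(-1, 4), Mul(Pow(2, Rational(1, 2)), Pow(8, Rational(1, 2)))), -10), Mul(3, Pow(Add(11, Mul(3, 7)), -1))) = Add(Mul(Add(-4, Mul(Pow(2, Rational(1, 2)), Mul(2, Pow(2, Rational(1, 2))))), -10), Mul(3, Pow(Add(11, 21), -1))) = Add(Mul(Add(-4, 4), -10), Mul(3, Pow(32, -1))) = Add(Mul(0, -10), Mul(3, Rational(1, 32))) = Add(0, Rational(3, 32)) = Rational(3, 32)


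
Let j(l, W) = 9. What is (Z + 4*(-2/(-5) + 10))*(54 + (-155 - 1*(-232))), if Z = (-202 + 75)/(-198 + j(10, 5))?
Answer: 5233057/945 ≈ 5537.6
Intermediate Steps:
Z = 127/189 (Z = (-202 + 75)/(-198 + 9) = -127/(-189) = -127*(-1/189) = 127/189 ≈ 0.67196)
(Z + 4*(-2/(-5) + 10))*(54 + (-155 - 1*(-232))) = (127/189 + 4*(-2/(-5) + 10))*(54 + (-155 - 1*(-232))) = (127/189 + 4*(-2*(-⅕) + 10))*(54 + (-155 + 232)) = (127/189 + 4*(⅖ + 10))*(54 + 77) = (127/189 + 4*(52/5))*131 = (127/189 + 208/5)*131 = (39947/945)*131 = 5233057/945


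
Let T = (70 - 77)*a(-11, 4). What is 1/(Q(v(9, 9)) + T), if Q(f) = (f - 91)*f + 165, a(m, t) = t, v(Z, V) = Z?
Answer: -1/601 ≈ -0.0016639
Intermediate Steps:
Q(f) = 165 + f*(-91 + f) (Q(f) = (-91 + f)*f + 165 = f*(-91 + f) + 165 = 165 + f*(-91 + f))
T = -28 (T = (70 - 77)*4 = -7*4 = -28)
1/(Q(v(9, 9)) + T) = 1/((165 + 9**2 - 91*9) - 28) = 1/((165 + 81 - 819) - 28) = 1/(-573 - 28) = 1/(-601) = -1/601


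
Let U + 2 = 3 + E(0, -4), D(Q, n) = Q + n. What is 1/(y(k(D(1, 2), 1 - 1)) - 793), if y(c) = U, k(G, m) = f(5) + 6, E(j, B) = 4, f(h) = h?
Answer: -1/788 ≈ -0.0012690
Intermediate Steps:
k(G, m) = 11 (k(G, m) = 5 + 6 = 11)
U = 5 (U = -2 + (3 + 4) = -2 + 7 = 5)
y(c) = 5
1/(y(k(D(1, 2), 1 - 1)) - 793) = 1/(5 - 793) = 1/(-788) = -1/788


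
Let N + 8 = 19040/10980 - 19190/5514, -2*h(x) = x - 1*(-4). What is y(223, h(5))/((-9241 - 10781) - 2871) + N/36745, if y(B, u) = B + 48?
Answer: -342442480802/28294208972289 ≈ -0.012103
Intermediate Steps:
h(x) = -2 - x/2 (h(x) = -(x - 1*(-4))/2 = -(x + 4)/2 = -(4 + x)/2 = -2 - x/2)
N = -4917245/504531 (N = -8 + (19040/10980 - 19190/5514) = -8 + (19040*(1/10980) - 19190*1/5514) = -8 + (952/549 - 9595/2757) = -8 - 880997/504531 = -4917245/504531 ≈ -9.7462)
y(B, u) = 48 + B
y(223, h(5))/((-9241 - 10781) - 2871) + N/36745 = (48 + 223)/((-9241 - 10781) - 2871) - 4917245/504531/36745 = 271/(-20022 - 2871) - 4917245/504531*1/36745 = 271/(-22893) - 983449/3707798319 = 271*(-1/22893) - 983449/3707798319 = -271/22893 - 983449/3707798319 = -342442480802/28294208972289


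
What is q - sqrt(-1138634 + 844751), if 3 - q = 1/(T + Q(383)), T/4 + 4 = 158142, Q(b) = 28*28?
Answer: 1900007/633336 - I*sqrt(293883) ≈ 3.0 - 542.11*I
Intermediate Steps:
Q(b) = 784
T = 632552 (T = -16 + 4*158142 = -16 + 632568 = 632552)
q = 1900007/633336 (q = 3 - 1/(632552 + 784) = 3 - 1/633336 = 1900007/633336 ≈ 3.0000)
q - sqrt(-1138634 + 844751) = 1900007/633336 - sqrt(-1138634 + 844751) = 1900007/633336 - sqrt(-293883) = 1900007/633336 - I*sqrt(293883)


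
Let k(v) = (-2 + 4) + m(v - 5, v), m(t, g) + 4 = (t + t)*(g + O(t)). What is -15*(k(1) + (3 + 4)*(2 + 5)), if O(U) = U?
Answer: -1065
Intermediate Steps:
m(t, g) = -4 + 2*t*(g + t) (m(t, g) = -4 + (t + t)*(g + t) = -4 + (2*t)*(g + t) = -4 + 2*t*(g + t))
k(v) = -2 + 2*(-5 + v)² + 2*v*(-5 + v) (k(v) = (-2 + 4) + (-4 + 2*(v - 5)² + 2*v*(v - 5)) = 2 + (-4 + 2*(-5 + v)² + 2*v*(-5 + v)) = -2 + 2*(-5 + v)² + 2*v*(-5 + v))
-15*(k(1) + (3 + 4)*(2 + 5)) = -15*((48 - 30*1 + 4*1²) + (3 + 4)*(2 + 5)) = -15*((48 - 30 + 4*1) + 7*7) = -15*((48 - 30 + 4) + 49) = -15*(22 + 49) = -15*71 = -1065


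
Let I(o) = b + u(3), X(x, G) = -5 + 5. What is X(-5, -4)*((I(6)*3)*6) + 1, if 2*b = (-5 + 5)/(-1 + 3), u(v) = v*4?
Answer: 1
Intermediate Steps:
X(x, G) = 0
u(v) = 4*v
b = 0 (b = ((-5 + 5)/(-1 + 3))/2 = (0/2)/2 = (0*(½))/2 = (½)*0 = 0)
I(o) = 12 (I(o) = 0 + 4*3 = 0 + 12 = 12)
X(-5, -4)*((I(6)*3)*6) + 1 = 0*((12*3)*6) + 1 = 0*(36*6) + 1 = 0*216 + 1 = 0 + 1 = 1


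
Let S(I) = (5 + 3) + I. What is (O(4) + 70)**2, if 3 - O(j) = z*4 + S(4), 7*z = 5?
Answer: 165649/49 ≈ 3380.6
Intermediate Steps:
z = 5/7 (z = (1/7)*5 = 5/7 ≈ 0.71429)
S(I) = 8 + I
O(j) = -83/7 (O(j) = 3 - ((5/7)*4 + (8 + 4)) = 3 - (20/7 + 12) = 3 - 1*104/7 = 3 - 104/7 = -83/7)
(O(4) + 70)**2 = (-83/7 + 70)**2 = (407/7)**2 = 165649/49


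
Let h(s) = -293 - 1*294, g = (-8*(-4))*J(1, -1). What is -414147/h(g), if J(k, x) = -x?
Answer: 414147/587 ≈ 705.53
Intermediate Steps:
g = 32 (g = (-8*(-4))*(-1*(-1)) = 32*1 = 32)
h(s) = -587 (h(s) = -293 - 294 = -587)
-414147/h(g) = -414147/(-587) = -414147*(-1/587) = 414147/587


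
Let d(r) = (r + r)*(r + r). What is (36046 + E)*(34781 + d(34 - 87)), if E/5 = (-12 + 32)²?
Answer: 1750762782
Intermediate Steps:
E = 2000 (E = 5*(-12 + 32)² = 5*20² = 5*400 = 2000)
d(r) = 4*r² (d(r) = (2*r)*(2*r) = 4*r²)
(36046 + E)*(34781 + d(34 - 87)) = (36046 + 2000)*(34781 + 4*(34 - 87)²) = 38046*(34781 + 4*(-53)²) = 38046*(34781 + 4*2809) = 38046*(34781 + 11236) = 38046*46017 = 1750762782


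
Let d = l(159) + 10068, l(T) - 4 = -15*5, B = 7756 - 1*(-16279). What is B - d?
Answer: 14038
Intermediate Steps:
B = 24035 (B = 7756 + 16279 = 24035)
l(T) = -71 (l(T) = 4 - 15*5 = 4 - 75 = -71)
d = 9997 (d = -71 + 10068 = 9997)
B - d = 24035 - 1*9997 = 24035 - 9997 = 14038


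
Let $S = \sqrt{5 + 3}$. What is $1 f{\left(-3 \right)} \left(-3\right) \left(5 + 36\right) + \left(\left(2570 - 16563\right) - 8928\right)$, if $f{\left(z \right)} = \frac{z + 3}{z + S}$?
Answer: $-22921$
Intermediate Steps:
$S = 2 \sqrt{2}$ ($S = \sqrt{8} = 2 \sqrt{2} \approx 2.8284$)
$f{\left(z \right)} = \frac{3 + z}{z + 2 \sqrt{2}}$ ($f{\left(z \right)} = \frac{z + 3}{z + 2 \sqrt{2}} = \frac{3 + z}{z + 2 \sqrt{2}}$)
$1 f{\left(-3 \right)} \left(-3\right) \left(5 + 36\right) + \left(\left(2570 - 16563\right) - 8928\right) = 1 \frac{3 - 3}{-3 + 2 \sqrt{2}} \left(-3\right) \left(5 + 36\right) + \left(\left(2570 - 16563\right) - 8928\right) = 1 \frac{1}{-3 + 2 \sqrt{2}} \cdot 0 \left(-3\right) 41 - 22921 = 1 \cdot 0 \left(-3\right) 41 - 22921 = 0 \left(-3\right) 41 - 22921 = 0 \cdot 41 - 22921 = 0 - 22921 = -22921$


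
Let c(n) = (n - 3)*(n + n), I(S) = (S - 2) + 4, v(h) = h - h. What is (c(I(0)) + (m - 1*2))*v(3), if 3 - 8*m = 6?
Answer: 0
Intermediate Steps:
m = -3/8 (m = 3/8 - 1/8*6 = 3/8 - 3/4 = -3/8 ≈ -0.37500)
v(h) = 0
I(S) = 2 + S (I(S) = (-2 + S) + 4 = 2 + S)
c(n) = 2*n*(-3 + n) (c(n) = (-3 + n)*(2*n) = 2*n*(-3 + n))
(c(I(0)) + (m - 1*2))*v(3) = (2*(2 + 0)*(-3 + (2 + 0)) + (-3/8 - 1*2))*0 = (2*2*(-3 + 2) + (-3/8 - 2))*0 = (2*2*(-1) - 19/8)*0 = (-4 - 19/8)*0 = -51/8*0 = 0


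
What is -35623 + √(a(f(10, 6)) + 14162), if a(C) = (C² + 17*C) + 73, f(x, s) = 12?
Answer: -35623 + √14583 ≈ -35502.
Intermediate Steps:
a(C) = 73 + C² + 17*C
-35623 + √(a(f(10, 6)) + 14162) = -35623 + √((73 + 12² + 17*12) + 14162) = -35623 + √((73 + 144 + 204) + 14162) = -35623 + √(421 + 14162) = -35623 + √14583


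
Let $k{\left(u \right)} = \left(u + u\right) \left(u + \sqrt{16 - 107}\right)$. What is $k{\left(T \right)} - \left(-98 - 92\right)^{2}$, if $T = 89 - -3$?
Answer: $-19172 + 184 i \sqrt{91} \approx -19172.0 + 1755.2 i$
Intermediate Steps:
$T = 92$ ($T = 89 + 3 = 92$)
$k{\left(u \right)} = 2 u \left(u + i \sqrt{91}\right)$ ($k{\left(u \right)} = 2 u \left(u + \sqrt{-91}\right) = 2 u \left(u + i \sqrt{91}\right)$)
$k{\left(T \right)} - \left(-98 - 92\right)^{2} = 2 \cdot 92 \left(92 + i \sqrt{91}\right) - \left(-98 - 92\right)^{2} = \left(16928 + 184 i \sqrt{91}\right) - \left(-190\right)^{2} = \left(16928 + 184 i \sqrt{91}\right) - 36100 = -19172 + 184 i \sqrt{91}$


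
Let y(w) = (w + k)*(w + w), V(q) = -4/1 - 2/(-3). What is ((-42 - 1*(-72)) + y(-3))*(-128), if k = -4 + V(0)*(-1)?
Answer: -6656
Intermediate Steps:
V(q) = -10/3 (V(q) = -4*1 - 2*(-⅓) = -4 + ⅔ = -10/3)
k = -⅔ (k = -4 - 10/3*(-1) = -4 + 10/3 = -⅔ ≈ -0.66667)
y(w) = 2*w*(-⅔ + w) (y(w) = (w - ⅔)*(w + w) = (-⅔ + w)*(2*w) = 2*w*(-⅔ + w))
((-42 - 1*(-72)) + y(-3))*(-128) = ((-42 - 1*(-72)) + (⅔)*(-3)*(-2 + 3*(-3)))*(-128) = ((-42 + 72) + (⅔)*(-3)*(-2 - 9))*(-128) = (30 + (⅔)*(-3)*(-11))*(-128) = (30 + 22)*(-128) = 52*(-128) = -6656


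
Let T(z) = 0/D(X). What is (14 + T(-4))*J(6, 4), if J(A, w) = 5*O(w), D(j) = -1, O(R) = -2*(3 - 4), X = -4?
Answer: 140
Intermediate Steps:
O(R) = 2 (O(R) = -2*(-1) = 2)
J(A, w) = 10 (J(A, w) = 5*2 = 10)
T(z) = 0 (T(z) = 0/(-1) = 0*(-1) = 0)
(14 + T(-4))*J(6, 4) = (14 + 0)*10 = 14*10 = 140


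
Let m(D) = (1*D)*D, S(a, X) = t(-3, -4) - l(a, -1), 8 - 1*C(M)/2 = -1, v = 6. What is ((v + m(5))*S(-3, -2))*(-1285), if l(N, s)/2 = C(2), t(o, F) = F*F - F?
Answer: 637360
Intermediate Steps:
C(M) = 18 (C(M) = 16 - 2*(-1) = 16 + 2 = 18)
t(o, F) = F**2 - F
l(N, s) = 36 (l(N, s) = 2*18 = 36)
S(a, X) = -16 (S(a, X) = -4*(-1 - 4) - 1*36 = -4*(-5) - 36 = 20 - 36 = -16)
m(D) = D**2 (m(D) = D*D = D**2)
((v + m(5))*S(-3, -2))*(-1285) = ((6 + 5**2)*(-16))*(-1285) = ((6 + 25)*(-16))*(-1285) = (31*(-16))*(-1285) = -496*(-1285) = 637360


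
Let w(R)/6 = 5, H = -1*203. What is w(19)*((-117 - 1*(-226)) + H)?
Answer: -2820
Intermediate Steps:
H = -203
w(R) = 30 (w(R) = 6*5 = 30)
w(19)*((-117 - 1*(-226)) + H) = 30*((-117 - 1*(-226)) - 203) = 30*((-117 + 226) - 203) = 30*(109 - 203) = 30*(-94) = -2820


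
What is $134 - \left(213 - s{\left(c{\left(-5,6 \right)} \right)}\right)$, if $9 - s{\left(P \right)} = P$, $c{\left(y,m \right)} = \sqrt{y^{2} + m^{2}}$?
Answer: $-70 - \sqrt{61} \approx -77.81$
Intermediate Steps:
$c{\left(y,m \right)} = \sqrt{m^{2} + y^{2}}$
$s{\left(P \right)} = 9 - P$
$134 - \left(213 - s{\left(c{\left(-5,6 \right)} \right)}\right) = 134 - \left(213 - \left(9 - \sqrt{6^{2} + \left(-5\right)^{2}}\right)\right) = 134 - \left(213 - \left(9 - \sqrt{36 + 25}\right)\right) = 134 - \left(213 - \left(9 - \sqrt{61}\right)\right) = 134 - \left(204 + \sqrt{61}\right) = -70 - \sqrt{61}$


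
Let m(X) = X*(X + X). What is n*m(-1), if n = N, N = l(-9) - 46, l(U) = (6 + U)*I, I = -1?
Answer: -86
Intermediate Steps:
l(U) = -6 - U (l(U) = (6 + U)*(-1) = -6 - U)
m(X) = 2*X² (m(X) = X*(2*X) = 2*X²)
N = -43 (N = (-6 - 1*(-9)) - 46 = (-6 + 9) - 46 = 3 - 46 = -43)
n = -43
n*m(-1) = -86*(-1)² = -86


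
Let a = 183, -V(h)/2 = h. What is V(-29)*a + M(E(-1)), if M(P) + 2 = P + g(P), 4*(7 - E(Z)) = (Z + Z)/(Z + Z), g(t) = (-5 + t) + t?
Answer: 42509/4 ≈ 10627.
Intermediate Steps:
V(h) = -2*h
g(t) = -5 + 2*t
E(Z) = 27/4 (E(Z) = 7 - (Z + Z)/(4*(Z + Z)) = 7 - 2*Z/(4*(2*Z)) = 7 - 2*Z*1/(2*Z)/4 = 7 - ¼*1 = 7 - ¼ = 27/4)
M(P) = -7 + 3*P (M(P) = -2 + (P + (-5 + 2*P)) = -2 + (-5 + 3*P) = -7 + 3*P)
V(-29)*a + M(E(-1)) = -2*(-29)*183 + (-7 + 3*(27/4)) = 58*183 + (-7 + 81/4) = 10614 + 53/4 = 42509/4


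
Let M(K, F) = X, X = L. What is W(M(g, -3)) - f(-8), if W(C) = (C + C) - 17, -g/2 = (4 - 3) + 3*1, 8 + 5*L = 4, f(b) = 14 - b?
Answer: -203/5 ≈ -40.600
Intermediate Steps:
L = -4/5 (L = -8/5 + (1/5)*4 = -8/5 + 4/5 = -4/5 ≈ -0.80000)
X = -4/5 ≈ -0.80000
g = -8 (g = -2*((4 - 3) + 3*1) = -2*(1 + 3) = -2*4 = -8)
M(K, F) = -4/5
W(C) = -17 + 2*C (W(C) = 2*C - 17 = -17 + 2*C)
W(M(g, -3)) - f(-8) = (-17 + 2*(-4/5)) - (14 - 1*(-8)) = (-17 - 8/5) - (14 + 8) = -93/5 - 1*22 = -93/5 - 22 = -203/5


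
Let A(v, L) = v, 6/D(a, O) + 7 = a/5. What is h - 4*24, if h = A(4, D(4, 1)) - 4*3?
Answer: -104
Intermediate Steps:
D(a, O) = 6/(-7 + a/5)
h = -8 (h = 4 - 4*3 = 4 - 12 = -8)
h - 4*24 = -8 - 4*24 = -8 - 96 = -104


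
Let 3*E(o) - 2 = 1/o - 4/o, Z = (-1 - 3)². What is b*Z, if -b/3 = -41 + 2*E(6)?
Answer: 1920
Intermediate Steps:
Z = 16 (Z = (-4)² = 16)
E(o) = ⅔ - 1/o (E(o) = ⅔ + (1/o - 4/o)/3 = ⅔ + (-3/o)/3 = ⅔ - 1/o)
b = 120 (b = -3*(-41 + 2*(⅔ - 1/6)) = -3*(-41 + 2*(⅔ - 1*⅙)) = -3*(-41 + 2*(⅔ - ⅙)) = -3*(-41 + 2*(½)) = -3*(-41 + 1) = -3*(-40) = 120)
b*Z = 120*16 = 1920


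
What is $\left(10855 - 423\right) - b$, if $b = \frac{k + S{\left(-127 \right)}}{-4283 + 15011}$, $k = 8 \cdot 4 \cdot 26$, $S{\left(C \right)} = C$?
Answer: $\frac{37304597}{3576} \approx 10432.0$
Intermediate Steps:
$k = 832$ ($k = 32 \cdot 26 = 832$)
$b = \frac{235}{3576}$ ($b = \frac{832 - 127}{-4283 + 15011} = \frac{705}{10728} = 705 \cdot \frac{1}{10728} = \frac{235}{3576} \approx 0.065716$)
$\left(10855 - 423\right) - b = \left(10855 - 423\right) - \frac{235}{3576} = 10432 - \frac{235}{3576} = \frac{37304597}{3576}$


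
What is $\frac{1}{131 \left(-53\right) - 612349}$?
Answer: $- \frac{1}{619292} \approx -1.6147 \cdot 10^{-6}$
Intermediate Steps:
$\frac{1}{131 \left(-53\right) - 612349} = \frac{1}{-6943 - 612349} = \frac{1}{-619292} = - \frac{1}{619292}$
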